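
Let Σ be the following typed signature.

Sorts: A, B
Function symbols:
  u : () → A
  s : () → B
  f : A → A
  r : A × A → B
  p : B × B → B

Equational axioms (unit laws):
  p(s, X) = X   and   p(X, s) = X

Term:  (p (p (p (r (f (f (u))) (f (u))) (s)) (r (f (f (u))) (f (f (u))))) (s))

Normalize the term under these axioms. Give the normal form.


normal form = (p (r (f (f (u))) (f (u))) (r (f (f (u))) (f (f (u)))))

1. (p (p (p (r (f (f (u))) (f (u))) (s)) (r (f (f (u))) (f (f (u))))) (s))  →  (p (p (r (f (f (u))) (f (u))) (s)) (r (f (f (u))) (f (f (u)))))
2. (p (p (r (f (f (u))) (f (u))) (s)) (r (f (f (u))) (f (f (u)))))  →  (p (r (f (f (u))) (f (u))) (r (f (f (u))) (f (f (u)))))


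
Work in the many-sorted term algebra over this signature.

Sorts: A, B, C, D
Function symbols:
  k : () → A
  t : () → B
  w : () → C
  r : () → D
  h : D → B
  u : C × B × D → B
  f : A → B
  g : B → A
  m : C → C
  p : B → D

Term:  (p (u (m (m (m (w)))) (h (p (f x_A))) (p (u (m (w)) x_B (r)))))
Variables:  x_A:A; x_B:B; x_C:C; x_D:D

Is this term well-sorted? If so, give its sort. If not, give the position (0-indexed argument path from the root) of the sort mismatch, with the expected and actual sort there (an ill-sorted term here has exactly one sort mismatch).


well-sorted; sort = D

          (w) : C
        (m (w)) : C
      (m (m (w))) : C
    (m (m (m (w)))) : C
          x_A : A
        (f x_A) : B
      (p (f x_A)) : D
    (h (p (f x_A))) : B
          (w) : C
        (m (w)) : C
        x_B : B
        (r) : D
      (u (m (w)) x_B (r)) : B
    (p (u (m (w)) x_B (r))) : D
  (u (m (m (m (w)))) (h (p (f x_A))) (p (u (m (w)) x_B (r)))) : B
(p (u (m (m (m (w)))) (h (p (f x_A))) (p (u (m (w)) x_B (r))))) : D


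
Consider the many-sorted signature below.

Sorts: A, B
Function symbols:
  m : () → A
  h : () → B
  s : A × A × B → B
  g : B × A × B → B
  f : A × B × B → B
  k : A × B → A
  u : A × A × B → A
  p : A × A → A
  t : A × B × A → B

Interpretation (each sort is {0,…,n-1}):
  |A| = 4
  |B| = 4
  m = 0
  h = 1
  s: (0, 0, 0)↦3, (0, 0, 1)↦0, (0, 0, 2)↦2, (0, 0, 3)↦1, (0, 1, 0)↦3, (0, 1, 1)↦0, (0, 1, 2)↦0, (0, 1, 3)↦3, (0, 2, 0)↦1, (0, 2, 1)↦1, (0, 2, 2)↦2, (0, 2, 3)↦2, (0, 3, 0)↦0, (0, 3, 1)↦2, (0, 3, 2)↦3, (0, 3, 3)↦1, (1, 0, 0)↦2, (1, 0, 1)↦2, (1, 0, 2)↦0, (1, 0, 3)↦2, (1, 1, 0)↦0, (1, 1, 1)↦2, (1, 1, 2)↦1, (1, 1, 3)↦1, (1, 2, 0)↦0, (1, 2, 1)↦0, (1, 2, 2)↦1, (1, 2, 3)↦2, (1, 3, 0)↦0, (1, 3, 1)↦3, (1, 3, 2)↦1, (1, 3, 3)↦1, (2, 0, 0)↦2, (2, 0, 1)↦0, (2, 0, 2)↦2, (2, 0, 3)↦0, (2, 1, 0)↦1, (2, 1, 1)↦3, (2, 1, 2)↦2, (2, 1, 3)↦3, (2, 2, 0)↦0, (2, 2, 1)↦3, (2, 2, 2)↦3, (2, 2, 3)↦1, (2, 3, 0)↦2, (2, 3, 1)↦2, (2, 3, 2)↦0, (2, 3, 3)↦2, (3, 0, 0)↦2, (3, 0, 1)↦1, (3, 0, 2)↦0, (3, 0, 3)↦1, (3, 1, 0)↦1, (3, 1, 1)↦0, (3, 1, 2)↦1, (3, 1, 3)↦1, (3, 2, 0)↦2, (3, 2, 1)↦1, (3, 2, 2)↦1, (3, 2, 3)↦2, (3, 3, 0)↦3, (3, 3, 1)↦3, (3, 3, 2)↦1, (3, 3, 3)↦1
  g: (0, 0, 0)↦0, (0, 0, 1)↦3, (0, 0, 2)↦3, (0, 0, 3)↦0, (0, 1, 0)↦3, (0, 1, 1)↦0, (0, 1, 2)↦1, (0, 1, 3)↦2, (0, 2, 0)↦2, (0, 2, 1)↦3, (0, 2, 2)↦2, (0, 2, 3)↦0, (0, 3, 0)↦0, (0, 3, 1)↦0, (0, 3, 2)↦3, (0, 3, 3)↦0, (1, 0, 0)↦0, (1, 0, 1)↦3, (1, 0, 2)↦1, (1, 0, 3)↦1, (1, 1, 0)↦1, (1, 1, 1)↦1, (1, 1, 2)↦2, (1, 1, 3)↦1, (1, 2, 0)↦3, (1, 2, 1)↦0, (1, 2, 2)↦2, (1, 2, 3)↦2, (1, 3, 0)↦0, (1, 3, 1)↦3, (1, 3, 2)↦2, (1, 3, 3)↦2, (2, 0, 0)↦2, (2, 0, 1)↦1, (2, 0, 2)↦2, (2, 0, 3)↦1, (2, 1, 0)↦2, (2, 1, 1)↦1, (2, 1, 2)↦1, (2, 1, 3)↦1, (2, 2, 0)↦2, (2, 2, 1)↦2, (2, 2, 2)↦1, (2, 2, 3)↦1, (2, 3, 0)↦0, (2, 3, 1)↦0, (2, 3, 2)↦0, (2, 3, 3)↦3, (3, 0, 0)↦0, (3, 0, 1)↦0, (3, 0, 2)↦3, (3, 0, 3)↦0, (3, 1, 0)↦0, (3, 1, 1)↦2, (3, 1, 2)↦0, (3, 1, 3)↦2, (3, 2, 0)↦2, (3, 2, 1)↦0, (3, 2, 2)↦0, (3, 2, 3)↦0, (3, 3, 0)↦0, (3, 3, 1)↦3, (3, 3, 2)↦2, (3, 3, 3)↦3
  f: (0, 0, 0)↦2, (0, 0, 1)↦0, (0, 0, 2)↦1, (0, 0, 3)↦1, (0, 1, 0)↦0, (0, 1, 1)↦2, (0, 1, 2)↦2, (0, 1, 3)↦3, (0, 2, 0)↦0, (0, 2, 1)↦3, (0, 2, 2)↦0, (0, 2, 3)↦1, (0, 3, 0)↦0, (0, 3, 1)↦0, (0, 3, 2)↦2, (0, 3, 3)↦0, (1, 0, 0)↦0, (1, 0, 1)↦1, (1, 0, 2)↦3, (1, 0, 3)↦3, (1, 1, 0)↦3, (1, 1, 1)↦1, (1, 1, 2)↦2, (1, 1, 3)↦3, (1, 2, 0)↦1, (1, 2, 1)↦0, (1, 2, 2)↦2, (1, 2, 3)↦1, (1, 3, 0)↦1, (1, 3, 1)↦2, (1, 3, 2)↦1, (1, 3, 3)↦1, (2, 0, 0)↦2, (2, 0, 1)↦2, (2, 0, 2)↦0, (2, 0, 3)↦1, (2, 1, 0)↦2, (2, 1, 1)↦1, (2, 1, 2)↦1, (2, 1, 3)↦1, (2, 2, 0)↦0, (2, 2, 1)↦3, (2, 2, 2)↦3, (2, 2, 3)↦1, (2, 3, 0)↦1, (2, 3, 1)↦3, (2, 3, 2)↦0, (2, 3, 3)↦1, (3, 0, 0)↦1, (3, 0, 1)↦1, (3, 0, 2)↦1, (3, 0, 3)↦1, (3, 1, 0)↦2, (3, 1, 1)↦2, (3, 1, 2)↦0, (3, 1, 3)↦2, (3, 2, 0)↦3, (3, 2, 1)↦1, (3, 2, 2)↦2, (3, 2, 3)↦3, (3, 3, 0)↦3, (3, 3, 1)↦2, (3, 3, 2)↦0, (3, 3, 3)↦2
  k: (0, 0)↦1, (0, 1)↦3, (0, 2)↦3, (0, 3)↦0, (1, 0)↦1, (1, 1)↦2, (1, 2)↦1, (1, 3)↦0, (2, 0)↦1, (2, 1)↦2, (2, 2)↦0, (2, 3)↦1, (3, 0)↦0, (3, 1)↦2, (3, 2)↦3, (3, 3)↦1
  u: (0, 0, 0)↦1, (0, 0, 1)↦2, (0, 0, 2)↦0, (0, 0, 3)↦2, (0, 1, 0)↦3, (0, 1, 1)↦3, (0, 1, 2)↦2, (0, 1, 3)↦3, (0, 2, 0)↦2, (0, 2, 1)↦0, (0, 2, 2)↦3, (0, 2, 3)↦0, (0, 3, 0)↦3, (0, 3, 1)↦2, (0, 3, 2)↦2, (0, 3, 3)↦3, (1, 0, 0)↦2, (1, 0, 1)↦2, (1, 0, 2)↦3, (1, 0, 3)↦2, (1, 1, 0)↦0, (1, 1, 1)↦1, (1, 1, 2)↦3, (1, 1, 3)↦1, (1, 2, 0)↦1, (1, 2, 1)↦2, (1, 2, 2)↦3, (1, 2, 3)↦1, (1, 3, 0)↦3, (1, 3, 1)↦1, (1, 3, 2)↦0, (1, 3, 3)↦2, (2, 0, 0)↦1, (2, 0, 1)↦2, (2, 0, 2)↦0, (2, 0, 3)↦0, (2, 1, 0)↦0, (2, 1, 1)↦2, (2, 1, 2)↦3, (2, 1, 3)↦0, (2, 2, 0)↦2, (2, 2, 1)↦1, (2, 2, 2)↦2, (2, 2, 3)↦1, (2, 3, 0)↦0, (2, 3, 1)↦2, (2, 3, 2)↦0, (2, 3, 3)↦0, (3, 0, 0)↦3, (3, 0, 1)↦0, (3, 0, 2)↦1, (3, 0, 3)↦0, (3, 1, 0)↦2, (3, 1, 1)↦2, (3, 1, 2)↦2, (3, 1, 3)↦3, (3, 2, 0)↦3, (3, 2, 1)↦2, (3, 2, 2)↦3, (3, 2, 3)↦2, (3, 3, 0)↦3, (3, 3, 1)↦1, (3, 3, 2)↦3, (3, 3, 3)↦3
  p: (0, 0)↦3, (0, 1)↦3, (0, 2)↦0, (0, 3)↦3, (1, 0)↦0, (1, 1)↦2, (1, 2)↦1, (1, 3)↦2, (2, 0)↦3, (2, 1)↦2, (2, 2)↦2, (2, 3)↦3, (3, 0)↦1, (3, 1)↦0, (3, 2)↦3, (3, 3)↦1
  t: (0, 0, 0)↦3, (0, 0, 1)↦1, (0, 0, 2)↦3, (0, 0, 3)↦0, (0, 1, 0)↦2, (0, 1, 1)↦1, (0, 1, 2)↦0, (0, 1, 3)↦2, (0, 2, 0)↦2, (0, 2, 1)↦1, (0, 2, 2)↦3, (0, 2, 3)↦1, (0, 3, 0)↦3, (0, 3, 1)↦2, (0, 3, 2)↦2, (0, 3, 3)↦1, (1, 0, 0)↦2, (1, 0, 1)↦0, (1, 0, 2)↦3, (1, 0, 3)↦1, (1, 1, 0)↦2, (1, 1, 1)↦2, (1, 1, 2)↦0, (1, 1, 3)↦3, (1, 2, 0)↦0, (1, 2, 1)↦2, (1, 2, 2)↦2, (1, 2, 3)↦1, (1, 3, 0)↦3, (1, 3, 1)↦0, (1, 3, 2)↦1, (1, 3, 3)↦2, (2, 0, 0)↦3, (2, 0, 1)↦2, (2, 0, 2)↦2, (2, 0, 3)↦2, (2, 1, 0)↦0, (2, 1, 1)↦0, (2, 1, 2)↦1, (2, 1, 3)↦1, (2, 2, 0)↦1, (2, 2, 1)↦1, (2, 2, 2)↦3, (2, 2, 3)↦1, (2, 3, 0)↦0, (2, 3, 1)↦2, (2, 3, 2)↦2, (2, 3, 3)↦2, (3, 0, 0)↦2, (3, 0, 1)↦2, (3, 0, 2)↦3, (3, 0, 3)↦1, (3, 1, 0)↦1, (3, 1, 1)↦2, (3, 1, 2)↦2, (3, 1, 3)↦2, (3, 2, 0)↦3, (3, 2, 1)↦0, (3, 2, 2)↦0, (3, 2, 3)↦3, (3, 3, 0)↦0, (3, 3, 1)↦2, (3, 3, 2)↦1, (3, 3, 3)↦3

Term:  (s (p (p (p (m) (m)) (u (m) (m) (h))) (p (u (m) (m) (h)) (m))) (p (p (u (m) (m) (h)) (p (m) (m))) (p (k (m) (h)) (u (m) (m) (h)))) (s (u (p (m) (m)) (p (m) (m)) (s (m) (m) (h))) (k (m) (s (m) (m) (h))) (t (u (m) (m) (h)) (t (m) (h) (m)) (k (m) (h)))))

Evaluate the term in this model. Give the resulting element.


value = 0

  m = 0
  m = 0
  (p (m) (m)) = p(0, 0) = 3
  m = 0
  m = 0
  h = 1
  (u (m) (m) (h)) = u(0, 0, 1) = 2
  (p (p (m) (m)) (u (m) (m) (h))) = p(3, 2) = 3
  m = 0
  m = 0
  h = 1
  (u (m) (m) (h)) = u(0, 0, 1) = 2
  m = 0
  (p (u (m) (m) (h)) (m)) = p(2, 0) = 3
  (p (p (p (m) (m)) (u (m) (m) (h))) (p (u (m) (m) (h)) (m))) = p(3, 3) = 1
  m = 0
  m = 0
  h = 1
  (u (m) (m) (h)) = u(0, 0, 1) = 2
  m = 0
  m = 0
  (p (m) (m)) = p(0, 0) = 3
  (p (u (m) (m) (h)) (p (m) (m))) = p(2, 3) = 3
  m = 0
  h = 1
  (k (m) (h)) = k(0, 1) = 3
  m = 0
  m = 0
  h = 1
  (u (m) (m) (h)) = u(0, 0, 1) = 2
  (p (k (m) (h)) (u (m) (m) (h))) = p(3, 2) = 3
  (p (p (u (m) (m) (h)) (p (m) (m))) (p (k (m) (h)) (u (m) (m) (h)))) = p(3, 3) = 1
  m = 0
  m = 0
  (p (m) (m)) = p(0, 0) = 3
  m = 0
  m = 0
  (p (m) (m)) = p(0, 0) = 3
  m = 0
  m = 0
  h = 1
  (s (m) (m) (h)) = s(0, 0, 1) = 0
  (u (p (m) (m)) (p (m) (m)) (s (m) (m) (h))) = u(3, 3, 0) = 3
  m = 0
  m = 0
  m = 0
  h = 1
  (s (m) (m) (h)) = s(0, 0, 1) = 0
  (k (m) (s (m) (m) (h))) = k(0, 0) = 1
  m = 0
  m = 0
  h = 1
  (u (m) (m) (h)) = u(0, 0, 1) = 2
  m = 0
  h = 1
  m = 0
  (t (m) (h) (m)) = t(0, 1, 0) = 2
  m = 0
  h = 1
  (k (m) (h)) = k(0, 1) = 3
  (t (u (m) (m) (h)) (t (m) (h) (m)) (k (m) (h))) = t(2, 2, 3) = 1
  (s (u (p (m) (m)) (p (m) (m)) (s (m) (m) (h))) (k (m) (s (m) (m) (h))) (t (u (m) (m) (h)) (t (m) (h) (m)) (k (m) (h)))) = s(3, 1, 1) = 0
  (s (p (p (p (m) (m)) (u (m) (m) (h))) (p (u (m) (m) (h)) (m))) (p (p (u (m) (m) (h)) (p (m) (m))) (p (k (m) (h)) (u (m) (m) (h)))) (s (u (p (m) (m)) (p (m) (m)) (s (m) (m) (h))) (k (m) (s (m) (m) (h))) (t (u (m) (m) (h)) (t (m) (h) (m)) (k (m) (h))))) = s(1, 1, 0) = 0


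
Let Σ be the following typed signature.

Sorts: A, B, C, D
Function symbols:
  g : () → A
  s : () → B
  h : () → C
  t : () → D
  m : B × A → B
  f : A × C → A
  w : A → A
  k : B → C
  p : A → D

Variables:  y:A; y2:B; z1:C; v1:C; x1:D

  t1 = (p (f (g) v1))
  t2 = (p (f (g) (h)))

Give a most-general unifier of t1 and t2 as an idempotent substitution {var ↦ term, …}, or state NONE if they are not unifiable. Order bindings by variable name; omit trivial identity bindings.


{v1 ↦ (h)}


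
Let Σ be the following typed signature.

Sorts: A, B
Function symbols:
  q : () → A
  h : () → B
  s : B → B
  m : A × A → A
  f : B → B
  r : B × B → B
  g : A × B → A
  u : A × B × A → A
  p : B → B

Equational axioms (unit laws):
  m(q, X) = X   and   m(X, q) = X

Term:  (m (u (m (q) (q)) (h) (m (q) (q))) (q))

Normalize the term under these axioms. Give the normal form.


normal form = (u (q) (h) (q))

1. (m (u (m (q) (q)) (h) (m (q) (q))) (q))  →  (u (m (q) (q)) (h) (m (q) (q)))
2. (u (m (q) (q)) (h) (m (q) (q)))  →  (u (q) (h) (m (q) (q)))
3. (u (q) (h) (m (q) (q)))  →  (u (q) (h) (q))


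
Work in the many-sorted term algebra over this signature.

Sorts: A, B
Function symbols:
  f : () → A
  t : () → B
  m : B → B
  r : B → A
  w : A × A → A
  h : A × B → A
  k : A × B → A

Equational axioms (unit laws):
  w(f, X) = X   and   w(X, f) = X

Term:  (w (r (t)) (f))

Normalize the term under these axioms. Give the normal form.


1. (w (r (t)) (f))  →  (r (t))

normal form = (r (t))


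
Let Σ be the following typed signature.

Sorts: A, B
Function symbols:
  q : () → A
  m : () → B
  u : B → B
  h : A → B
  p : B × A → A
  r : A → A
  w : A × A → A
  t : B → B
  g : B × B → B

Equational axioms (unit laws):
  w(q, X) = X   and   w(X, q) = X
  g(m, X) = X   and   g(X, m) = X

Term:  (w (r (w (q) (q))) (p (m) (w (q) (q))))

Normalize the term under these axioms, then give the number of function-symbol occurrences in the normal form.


1. (w (r (w (q) (q))) (p (m) (w (q) (q))))  →  (w (r (q)) (p (m) (w (q) (q))))
2. (w (r (q)) (p (m) (w (q) (q))))  →  (w (r (q)) (p (m) (q)))
normal form: (w (r (q)) (p (m) (q)))

size = 6


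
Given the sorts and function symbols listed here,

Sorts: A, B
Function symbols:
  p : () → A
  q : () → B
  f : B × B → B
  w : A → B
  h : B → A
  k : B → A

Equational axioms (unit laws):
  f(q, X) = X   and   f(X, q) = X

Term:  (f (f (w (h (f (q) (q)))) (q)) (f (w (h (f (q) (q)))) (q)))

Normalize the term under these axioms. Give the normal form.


1. (f (f (w (h (f (q) (q)))) (q)) (f (w (h (f (q) (q)))) (q)))  →  (f (w (h (f (q) (q)))) (f (w (h (f (q) (q)))) (q)))
2. (f (w (h (f (q) (q)))) (f (w (h (f (q) (q)))) (q)))  →  (f (w (h (q))) (f (w (h (f (q) (q)))) (q)))
3. (f (w (h (q))) (f (w (h (f (q) (q)))) (q)))  →  (f (w (h (q))) (w (h (f (q) (q)))))
4. (f (w (h (q))) (w (h (f (q) (q)))))  →  (f (w (h (q))) (w (h (q))))

normal form = (f (w (h (q))) (w (h (q))))


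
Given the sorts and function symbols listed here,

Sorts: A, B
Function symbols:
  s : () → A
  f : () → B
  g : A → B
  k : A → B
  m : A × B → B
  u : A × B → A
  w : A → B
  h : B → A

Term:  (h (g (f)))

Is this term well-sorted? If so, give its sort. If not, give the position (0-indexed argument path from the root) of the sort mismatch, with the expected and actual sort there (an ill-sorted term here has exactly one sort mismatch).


ill-sorted at position [0, 0]: expected A, got B

    (f) : B
  (g (f)) : ✗ arg 0 at [0, 0] has sort B, expected A


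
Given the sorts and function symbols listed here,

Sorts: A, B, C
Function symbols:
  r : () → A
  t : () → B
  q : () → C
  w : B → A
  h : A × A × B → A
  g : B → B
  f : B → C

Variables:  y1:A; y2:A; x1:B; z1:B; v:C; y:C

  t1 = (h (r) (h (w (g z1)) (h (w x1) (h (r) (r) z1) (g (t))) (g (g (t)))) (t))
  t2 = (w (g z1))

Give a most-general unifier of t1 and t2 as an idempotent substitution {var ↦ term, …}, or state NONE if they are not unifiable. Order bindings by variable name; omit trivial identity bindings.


head clash or occurs-check failure — not unifiable

NONE (not unifiable)


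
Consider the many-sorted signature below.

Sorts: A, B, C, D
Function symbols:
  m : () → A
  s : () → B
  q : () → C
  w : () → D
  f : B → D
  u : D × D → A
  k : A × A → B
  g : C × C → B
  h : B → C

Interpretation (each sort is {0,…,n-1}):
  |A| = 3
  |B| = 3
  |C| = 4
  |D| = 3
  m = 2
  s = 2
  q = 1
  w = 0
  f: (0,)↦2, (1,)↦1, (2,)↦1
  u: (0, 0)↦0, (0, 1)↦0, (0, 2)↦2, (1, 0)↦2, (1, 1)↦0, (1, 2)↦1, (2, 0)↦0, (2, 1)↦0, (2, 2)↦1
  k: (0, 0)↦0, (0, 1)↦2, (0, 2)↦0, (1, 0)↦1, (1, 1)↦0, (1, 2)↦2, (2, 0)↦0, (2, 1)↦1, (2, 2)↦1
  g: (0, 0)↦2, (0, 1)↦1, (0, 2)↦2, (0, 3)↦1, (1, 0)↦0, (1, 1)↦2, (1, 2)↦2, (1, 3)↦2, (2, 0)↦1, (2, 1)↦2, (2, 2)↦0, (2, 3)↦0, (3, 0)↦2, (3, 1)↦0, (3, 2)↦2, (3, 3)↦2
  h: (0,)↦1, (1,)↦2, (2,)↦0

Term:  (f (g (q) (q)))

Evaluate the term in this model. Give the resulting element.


  q = 1
  q = 1
  (g (q) (q)) = g(1, 1) = 2
  (f (g (q) (q))) = f(2,) = 1

value = 1


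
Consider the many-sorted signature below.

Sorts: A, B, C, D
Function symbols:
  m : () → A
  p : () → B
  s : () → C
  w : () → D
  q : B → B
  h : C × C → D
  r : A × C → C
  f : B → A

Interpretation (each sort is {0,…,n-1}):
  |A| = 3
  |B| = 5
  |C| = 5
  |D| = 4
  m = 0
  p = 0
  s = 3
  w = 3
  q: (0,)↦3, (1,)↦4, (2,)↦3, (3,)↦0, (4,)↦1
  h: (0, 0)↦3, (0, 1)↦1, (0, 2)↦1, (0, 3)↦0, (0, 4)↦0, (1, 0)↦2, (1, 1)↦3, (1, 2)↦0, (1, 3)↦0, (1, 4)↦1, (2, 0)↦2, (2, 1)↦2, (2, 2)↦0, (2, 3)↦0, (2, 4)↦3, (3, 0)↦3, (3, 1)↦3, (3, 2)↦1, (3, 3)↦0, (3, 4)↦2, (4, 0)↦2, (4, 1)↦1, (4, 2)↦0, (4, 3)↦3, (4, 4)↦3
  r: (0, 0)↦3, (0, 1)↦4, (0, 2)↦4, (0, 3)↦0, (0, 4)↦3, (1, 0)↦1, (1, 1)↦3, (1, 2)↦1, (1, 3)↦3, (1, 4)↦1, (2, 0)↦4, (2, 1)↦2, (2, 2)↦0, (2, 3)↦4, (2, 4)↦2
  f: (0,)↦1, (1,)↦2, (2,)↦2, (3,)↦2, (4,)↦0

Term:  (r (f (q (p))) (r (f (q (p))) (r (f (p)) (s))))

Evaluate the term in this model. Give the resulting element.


value = 2

  p = 0
  (q (p)) = q(0,) = 3
  (f (q (p))) = f(3,) = 2
  p = 0
  (q (p)) = q(0,) = 3
  (f (q (p))) = f(3,) = 2
  p = 0
  (f (p)) = f(0,) = 1
  s = 3
  (r (f (p)) (s)) = r(1, 3) = 3
  (r (f (q (p))) (r (f (p)) (s))) = r(2, 3) = 4
  (r (f (q (p))) (r (f (q (p))) (r (f (p)) (s)))) = r(2, 4) = 2


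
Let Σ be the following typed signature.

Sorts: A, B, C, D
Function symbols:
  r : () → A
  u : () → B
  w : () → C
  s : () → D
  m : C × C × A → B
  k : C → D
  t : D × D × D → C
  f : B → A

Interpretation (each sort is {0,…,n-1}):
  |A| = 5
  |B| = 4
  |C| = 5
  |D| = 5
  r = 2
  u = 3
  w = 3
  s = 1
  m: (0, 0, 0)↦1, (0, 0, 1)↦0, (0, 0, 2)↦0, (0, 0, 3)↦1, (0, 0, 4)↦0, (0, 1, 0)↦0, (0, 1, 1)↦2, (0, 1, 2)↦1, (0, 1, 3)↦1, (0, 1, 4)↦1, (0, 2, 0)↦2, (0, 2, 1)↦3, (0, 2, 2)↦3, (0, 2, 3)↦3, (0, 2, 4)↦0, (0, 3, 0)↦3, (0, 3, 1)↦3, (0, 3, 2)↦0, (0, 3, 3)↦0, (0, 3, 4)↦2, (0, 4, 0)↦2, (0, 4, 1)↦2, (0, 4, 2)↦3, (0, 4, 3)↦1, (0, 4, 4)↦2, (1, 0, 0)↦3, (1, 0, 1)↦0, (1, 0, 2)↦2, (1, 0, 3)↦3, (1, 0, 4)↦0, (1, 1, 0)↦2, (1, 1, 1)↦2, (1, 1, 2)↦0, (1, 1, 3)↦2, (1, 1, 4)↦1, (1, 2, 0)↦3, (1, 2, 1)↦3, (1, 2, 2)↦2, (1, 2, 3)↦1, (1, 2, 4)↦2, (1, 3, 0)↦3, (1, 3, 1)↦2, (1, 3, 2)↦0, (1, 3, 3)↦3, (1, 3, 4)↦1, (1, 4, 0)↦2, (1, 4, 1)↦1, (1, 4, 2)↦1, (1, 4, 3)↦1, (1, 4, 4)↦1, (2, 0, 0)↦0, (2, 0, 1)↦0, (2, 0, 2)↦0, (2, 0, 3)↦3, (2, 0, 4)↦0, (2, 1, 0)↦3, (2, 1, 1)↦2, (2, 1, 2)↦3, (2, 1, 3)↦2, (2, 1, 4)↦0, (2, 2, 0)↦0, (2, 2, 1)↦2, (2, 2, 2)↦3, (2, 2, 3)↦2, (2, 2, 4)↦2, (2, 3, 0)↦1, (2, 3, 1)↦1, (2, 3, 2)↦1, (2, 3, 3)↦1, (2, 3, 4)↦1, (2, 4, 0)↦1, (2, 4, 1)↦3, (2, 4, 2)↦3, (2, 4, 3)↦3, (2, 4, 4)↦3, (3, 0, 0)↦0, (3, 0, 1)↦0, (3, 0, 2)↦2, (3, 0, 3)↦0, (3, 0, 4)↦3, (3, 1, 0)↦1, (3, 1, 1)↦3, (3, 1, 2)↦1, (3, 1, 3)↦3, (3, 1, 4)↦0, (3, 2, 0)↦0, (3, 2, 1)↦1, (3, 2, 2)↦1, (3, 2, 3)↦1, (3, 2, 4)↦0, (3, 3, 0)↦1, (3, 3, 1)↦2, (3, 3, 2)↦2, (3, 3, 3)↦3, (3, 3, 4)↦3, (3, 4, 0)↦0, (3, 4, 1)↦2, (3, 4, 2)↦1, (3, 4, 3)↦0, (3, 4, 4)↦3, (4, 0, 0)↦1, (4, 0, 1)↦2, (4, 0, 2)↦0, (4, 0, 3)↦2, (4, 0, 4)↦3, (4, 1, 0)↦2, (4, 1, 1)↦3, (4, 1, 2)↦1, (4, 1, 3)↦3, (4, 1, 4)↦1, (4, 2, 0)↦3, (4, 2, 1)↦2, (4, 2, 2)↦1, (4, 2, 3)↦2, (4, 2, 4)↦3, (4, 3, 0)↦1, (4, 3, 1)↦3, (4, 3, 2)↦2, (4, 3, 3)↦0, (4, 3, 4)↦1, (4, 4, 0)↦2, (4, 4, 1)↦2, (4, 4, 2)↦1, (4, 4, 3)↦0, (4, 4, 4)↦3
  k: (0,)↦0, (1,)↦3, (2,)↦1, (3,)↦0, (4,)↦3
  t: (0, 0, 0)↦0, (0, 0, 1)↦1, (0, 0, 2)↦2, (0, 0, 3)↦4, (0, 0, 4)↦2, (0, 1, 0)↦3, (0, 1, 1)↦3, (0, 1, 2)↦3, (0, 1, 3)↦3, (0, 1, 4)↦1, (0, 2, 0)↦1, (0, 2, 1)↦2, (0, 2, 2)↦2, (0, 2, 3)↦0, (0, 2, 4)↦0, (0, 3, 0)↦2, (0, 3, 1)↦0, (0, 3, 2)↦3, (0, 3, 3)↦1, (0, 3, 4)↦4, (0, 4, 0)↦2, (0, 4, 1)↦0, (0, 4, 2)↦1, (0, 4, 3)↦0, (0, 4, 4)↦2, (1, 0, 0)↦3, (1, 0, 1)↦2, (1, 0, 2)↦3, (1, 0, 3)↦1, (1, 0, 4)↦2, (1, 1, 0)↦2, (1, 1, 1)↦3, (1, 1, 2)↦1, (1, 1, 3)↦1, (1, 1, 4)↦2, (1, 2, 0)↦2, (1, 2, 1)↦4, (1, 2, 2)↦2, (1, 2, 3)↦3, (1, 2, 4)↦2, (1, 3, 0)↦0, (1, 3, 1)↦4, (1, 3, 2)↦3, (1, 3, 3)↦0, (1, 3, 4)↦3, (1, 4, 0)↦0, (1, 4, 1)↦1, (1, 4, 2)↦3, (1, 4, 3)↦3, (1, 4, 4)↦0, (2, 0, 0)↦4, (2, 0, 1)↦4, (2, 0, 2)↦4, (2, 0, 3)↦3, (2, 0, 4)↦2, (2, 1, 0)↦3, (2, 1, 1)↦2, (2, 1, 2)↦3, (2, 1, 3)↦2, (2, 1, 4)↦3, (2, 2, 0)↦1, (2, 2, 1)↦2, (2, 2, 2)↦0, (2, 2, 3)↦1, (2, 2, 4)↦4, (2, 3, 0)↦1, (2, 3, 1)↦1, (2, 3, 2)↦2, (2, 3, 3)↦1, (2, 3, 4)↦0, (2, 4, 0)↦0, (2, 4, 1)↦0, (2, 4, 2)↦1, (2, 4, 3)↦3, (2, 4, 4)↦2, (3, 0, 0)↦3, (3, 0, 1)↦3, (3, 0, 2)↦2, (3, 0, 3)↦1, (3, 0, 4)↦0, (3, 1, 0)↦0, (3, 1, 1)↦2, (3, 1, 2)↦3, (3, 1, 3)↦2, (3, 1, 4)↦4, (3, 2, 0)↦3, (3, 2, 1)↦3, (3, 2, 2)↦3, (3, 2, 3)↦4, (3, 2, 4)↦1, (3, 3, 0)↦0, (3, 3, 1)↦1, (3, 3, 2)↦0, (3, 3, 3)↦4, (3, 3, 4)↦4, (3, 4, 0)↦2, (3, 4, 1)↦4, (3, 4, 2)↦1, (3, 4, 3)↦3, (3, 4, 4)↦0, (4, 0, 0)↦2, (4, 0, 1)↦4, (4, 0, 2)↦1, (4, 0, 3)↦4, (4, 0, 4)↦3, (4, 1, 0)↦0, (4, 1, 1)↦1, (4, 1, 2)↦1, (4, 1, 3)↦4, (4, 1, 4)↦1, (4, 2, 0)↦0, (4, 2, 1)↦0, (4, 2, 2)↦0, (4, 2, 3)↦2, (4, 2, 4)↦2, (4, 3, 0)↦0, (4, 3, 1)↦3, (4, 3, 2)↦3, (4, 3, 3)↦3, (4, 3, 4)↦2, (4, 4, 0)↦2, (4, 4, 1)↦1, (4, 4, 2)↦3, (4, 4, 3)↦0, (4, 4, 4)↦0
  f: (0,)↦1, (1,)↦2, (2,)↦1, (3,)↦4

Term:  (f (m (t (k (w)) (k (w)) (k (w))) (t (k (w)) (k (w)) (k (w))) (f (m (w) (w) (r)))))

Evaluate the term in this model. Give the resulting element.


value = 1

  w = 3
  (k (w)) = k(3,) = 0
  w = 3
  (k (w)) = k(3,) = 0
  w = 3
  (k (w)) = k(3,) = 0
  (t (k (w)) (k (w)) (k (w))) = t(0, 0, 0) = 0
  w = 3
  (k (w)) = k(3,) = 0
  w = 3
  (k (w)) = k(3,) = 0
  w = 3
  (k (w)) = k(3,) = 0
  (t (k (w)) (k (w)) (k (w))) = t(0, 0, 0) = 0
  w = 3
  w = 3
  r = 2
  (m (w) (w) (r)) = m(3, 3, 2) = 2
  (f (m (w) (w) (r))) = f(2,) = 1
  (m (t (k (w)) (k (w)) (k (w))) (t (k (w)) (k (w)) (k (w))) (f (m (w) (w) (r)))) = m(0, 0, 1) = 0
  (f (m (t (k (w)) (k (w)) (k (w))) (t (k (w)) (k (w)) (k (w))) (f (m (w) (w) (r))))) = f(0,) = 1


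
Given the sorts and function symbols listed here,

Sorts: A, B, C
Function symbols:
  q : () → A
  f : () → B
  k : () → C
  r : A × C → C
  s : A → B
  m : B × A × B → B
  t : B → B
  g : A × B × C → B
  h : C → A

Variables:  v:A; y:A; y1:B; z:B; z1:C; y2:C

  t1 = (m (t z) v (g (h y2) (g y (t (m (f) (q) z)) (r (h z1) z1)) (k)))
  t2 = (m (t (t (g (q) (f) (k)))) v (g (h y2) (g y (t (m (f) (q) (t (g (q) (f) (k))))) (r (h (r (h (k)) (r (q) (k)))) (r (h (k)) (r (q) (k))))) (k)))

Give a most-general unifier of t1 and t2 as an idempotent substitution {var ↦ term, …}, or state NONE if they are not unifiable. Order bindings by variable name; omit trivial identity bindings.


{z ↦ (t (g (q) (f) (k))), z1 ↦ (r (h (k)) (r (q) (k)))}


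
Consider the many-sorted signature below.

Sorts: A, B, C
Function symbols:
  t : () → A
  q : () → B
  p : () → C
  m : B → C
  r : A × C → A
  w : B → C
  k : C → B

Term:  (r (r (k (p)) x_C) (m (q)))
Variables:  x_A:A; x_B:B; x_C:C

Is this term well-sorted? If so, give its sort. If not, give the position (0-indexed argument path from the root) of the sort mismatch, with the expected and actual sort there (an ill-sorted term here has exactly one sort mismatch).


ill-sorted at position [0, 0]: expected A, got B

      (p) : C
    (k (p)) : B
    x_C : C
  (r (k (p)) x_C) : ✗ arg 0 at [0, 0] has sort B, expected A
    (q) : B
  (m (q)) : C


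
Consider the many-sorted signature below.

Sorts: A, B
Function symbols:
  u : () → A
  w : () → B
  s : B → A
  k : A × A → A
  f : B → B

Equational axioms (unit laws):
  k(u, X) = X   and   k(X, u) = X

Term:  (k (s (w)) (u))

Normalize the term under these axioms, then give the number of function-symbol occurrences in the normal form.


1. (k (s (w)) (u))  →  (s (w))
normal form: (s (w))

size = 2


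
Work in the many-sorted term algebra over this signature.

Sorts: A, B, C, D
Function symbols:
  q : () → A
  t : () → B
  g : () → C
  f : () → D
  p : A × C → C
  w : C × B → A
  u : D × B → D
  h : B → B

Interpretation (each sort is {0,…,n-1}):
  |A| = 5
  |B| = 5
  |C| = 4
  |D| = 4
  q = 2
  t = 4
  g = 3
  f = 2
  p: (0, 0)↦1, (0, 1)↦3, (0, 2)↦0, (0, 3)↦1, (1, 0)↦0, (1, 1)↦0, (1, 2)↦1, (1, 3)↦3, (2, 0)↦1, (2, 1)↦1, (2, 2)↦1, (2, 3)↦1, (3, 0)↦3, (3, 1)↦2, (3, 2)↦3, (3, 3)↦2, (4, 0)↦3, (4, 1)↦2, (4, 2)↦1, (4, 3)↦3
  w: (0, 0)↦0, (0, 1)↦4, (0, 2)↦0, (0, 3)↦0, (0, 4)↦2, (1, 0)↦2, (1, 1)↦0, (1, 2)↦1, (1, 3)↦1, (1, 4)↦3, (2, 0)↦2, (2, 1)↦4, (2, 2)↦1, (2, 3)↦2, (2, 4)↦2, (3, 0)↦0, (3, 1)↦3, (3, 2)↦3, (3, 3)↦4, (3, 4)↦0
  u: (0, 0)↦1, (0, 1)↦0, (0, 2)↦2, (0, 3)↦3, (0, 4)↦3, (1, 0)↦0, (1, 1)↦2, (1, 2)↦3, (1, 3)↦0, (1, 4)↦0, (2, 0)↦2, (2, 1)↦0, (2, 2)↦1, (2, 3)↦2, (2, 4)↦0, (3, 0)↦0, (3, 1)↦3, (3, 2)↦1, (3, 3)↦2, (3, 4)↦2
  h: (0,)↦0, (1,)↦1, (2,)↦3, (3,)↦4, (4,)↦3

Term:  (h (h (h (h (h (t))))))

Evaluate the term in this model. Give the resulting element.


value = 3

  t = 4
  (h (t)) = h(4,) = 3
  (h (h (t))) = h(3,) = 4
  (h (h (h (t)))) = h(4,) = 3
  (h (h (h (h (t))))) = h(3,) = 4
  (h (h (h (h (h (t)))))) = h(4,) = 3


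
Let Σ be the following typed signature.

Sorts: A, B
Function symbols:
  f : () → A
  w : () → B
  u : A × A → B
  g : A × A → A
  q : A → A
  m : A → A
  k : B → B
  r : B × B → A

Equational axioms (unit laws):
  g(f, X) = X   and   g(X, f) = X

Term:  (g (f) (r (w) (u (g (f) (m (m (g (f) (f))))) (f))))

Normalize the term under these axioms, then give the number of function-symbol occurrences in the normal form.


1. (g (f) (r (w) (u (g (f) (m (m (g (f) (f))))) (f))))  →  (r (w) (u (g (f) (m (m (g (f) (f))))) (f)))
2. (r (w) (u (g (f) (m (m (g (f) (f))))) (f)))  →  (r (w) (u (m (m (g (f) (f)))) (f)))
3. (r (w) (u (m (m (g (f) (f)))) (f)))  →  (r (w) (u (m (m (f))) (f)))
normal form: (r (w) (u (m (m (f))) (f)))

size = 7


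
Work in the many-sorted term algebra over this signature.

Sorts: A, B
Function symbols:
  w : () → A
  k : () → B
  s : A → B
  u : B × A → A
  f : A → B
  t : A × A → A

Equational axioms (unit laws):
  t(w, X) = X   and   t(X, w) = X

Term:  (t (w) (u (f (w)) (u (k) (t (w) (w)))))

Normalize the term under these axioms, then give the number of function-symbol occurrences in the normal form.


1. (t (w) (u (f (w)) (u (k) (t (w) (w)))))  →  (u (f (w)) (u (k) (t (w) (w))))
2. (u (f (w)) (u (k) (t (w) (w))))  →  (u (f (w)) (u (k) (w)))
normal form: (u (f (w)) (u (k) (w)))

size = 6


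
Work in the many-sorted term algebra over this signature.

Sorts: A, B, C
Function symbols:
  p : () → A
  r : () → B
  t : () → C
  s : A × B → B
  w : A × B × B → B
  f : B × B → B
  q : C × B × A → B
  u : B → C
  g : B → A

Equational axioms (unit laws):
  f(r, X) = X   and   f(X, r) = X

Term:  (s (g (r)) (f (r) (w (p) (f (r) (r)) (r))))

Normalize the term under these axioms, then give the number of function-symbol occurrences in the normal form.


1. (s (g (r)) (f (r) (w (p) (f (r) (r)) (r))))  →  (s (g (r)) (w (p) (f (r) (r)) (r)))
2. (s (g (r)) (w (p) (f (r) (r)) (r)))  →  (s (g (r)) (w (p) (r) (r)))
normal form: (s (g (r)) (w (p) (r) (r)))

size = 7


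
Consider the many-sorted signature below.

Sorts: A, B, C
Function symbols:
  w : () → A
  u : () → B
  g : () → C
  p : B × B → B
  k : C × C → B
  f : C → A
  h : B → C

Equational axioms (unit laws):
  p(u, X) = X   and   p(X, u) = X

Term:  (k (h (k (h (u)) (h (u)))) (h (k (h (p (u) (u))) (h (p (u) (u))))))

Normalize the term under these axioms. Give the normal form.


1. (k (h (k (h (u)) (h (u)))) (h (k (h (p (u) (u))) (h (p (u) (u))))))  →  (k (h (k (h (u)) (h (u)))) (h (k (h (u)) (h (p (u) (u))))))
2. (k (h (k (h (u)) (h (u)))) (h (k (h (u)) (h (p (u) (u))))))  →  (k (h (k (h (u)) (h (u)))) (h (k (h (u)) (h (u)))))

normal form = (k (h (k (h (u)) (h (u)))) (h (k (h (u)) (h (u)))))


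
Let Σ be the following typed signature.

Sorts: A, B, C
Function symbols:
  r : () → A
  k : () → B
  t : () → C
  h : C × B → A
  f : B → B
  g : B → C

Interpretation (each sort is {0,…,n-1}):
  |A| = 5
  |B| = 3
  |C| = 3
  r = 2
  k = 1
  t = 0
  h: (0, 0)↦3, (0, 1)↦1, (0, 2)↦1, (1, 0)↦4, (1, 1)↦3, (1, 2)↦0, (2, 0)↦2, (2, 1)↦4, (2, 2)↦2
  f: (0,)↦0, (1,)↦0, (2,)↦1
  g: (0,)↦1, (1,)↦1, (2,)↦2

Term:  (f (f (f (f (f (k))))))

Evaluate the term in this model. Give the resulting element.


value = 0

  k = 1
  (f (k)) = f(1,) = 0
  (f (f (k))) = f(0,) = 0
  (f (f (f (k)))) = f(0,) = 0
  (f (f (f (f (k))))) = f(0,) = 0
  (f (f (f (f (f (k)))))) = f(0,) = 0


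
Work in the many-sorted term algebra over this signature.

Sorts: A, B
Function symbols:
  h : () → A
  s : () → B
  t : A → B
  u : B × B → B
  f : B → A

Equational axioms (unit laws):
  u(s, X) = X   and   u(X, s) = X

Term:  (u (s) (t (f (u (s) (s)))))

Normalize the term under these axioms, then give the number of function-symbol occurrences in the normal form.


1. (u (s) (t (f (u (s) (s)))))  →  (t (f (u (s) (s))))
2. (t (f (u (s) (s))))  →  (t (f (s)))
normal form: (t (f (s)))

size = 3


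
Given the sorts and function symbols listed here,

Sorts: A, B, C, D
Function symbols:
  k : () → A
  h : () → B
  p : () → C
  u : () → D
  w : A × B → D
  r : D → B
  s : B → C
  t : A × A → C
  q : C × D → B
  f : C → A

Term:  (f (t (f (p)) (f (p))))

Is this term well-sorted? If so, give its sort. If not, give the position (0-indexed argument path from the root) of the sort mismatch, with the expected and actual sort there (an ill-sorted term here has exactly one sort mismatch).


      (p) : C
    (f (p)) : A
      (p) : C
    (f (p)) : A
  (t (f (p)) (f (p))) : C
(f (t (f (p)) (f (p)))) : A

well-sorted; sort = A


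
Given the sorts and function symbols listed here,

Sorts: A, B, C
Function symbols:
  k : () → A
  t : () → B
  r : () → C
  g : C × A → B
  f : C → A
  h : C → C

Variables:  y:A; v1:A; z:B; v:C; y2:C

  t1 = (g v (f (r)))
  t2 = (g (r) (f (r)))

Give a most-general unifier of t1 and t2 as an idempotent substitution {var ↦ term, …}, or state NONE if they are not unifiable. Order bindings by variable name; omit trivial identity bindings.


{v ↦ (r)}


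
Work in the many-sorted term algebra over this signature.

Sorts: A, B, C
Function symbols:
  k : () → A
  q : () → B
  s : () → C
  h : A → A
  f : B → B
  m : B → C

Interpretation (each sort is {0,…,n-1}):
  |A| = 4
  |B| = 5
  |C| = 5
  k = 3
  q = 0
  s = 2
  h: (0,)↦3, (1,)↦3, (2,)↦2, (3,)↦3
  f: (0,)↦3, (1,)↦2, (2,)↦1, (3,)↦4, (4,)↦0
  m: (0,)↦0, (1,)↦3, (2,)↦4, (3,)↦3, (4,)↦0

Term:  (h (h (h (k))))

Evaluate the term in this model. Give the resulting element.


  k = 3
  (h (k)) = h(3,) = 3
  (h (h (k))) = h(3,) = 3
  (h (h (h (k)))) = h(3,) = 3

value = 3


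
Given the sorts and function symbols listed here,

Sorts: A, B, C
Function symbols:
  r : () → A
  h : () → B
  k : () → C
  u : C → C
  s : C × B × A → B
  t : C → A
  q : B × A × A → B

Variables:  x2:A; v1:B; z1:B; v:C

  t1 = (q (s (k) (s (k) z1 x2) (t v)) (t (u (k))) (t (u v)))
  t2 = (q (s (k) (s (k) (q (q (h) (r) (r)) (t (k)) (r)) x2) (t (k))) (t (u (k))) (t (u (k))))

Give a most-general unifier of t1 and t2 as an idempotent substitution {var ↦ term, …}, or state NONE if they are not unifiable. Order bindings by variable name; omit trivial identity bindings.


{v ↦ (k), z1 ↦ (q (q (h) (r) (r)) (t (k)) (r))}


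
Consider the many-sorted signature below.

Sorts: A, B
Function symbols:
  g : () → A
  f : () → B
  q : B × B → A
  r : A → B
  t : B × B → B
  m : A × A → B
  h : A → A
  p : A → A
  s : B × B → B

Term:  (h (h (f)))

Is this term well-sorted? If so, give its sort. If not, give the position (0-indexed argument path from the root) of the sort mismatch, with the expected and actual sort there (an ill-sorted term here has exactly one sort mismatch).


    (f) : B
  (h (f)) : ✗ arg 0 at [0, 0] has sort B, expected A

ill-sorted at position [0, 0]: expected A, got B


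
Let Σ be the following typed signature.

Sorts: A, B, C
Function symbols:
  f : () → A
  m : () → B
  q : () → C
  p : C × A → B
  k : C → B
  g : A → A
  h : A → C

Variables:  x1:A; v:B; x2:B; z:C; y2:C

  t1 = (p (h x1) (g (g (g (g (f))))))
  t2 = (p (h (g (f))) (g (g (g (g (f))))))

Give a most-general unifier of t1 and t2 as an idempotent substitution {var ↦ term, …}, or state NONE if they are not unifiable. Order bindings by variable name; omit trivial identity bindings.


{x1 ↦ (g (f))}


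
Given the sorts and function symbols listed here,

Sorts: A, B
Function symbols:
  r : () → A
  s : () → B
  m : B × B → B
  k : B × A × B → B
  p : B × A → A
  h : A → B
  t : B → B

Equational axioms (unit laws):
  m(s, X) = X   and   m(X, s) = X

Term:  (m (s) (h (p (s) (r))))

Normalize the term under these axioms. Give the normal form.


normal form = (h (p (s) (r)))

1. (m (s) (h (p (s) (r))))  →  (h (p (s) (r)))


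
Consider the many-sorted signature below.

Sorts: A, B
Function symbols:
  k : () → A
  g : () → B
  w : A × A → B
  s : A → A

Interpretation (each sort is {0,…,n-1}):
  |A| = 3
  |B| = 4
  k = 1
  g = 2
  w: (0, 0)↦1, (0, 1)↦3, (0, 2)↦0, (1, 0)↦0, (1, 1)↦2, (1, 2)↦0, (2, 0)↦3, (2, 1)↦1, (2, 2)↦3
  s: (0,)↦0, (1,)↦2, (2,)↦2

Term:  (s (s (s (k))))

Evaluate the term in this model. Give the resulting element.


  k = 1
  (s (k)) = s(1,) = 2
  (s (s (k))) = s(2,) = 2
  (s (s (s (k)))) = s(2,) = 2

value = 2


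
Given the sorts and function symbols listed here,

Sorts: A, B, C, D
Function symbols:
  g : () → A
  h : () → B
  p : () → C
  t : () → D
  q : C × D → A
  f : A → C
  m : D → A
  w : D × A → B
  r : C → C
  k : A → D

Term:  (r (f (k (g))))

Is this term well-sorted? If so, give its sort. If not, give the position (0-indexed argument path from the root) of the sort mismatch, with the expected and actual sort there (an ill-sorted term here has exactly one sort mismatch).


ill-sorted at position [0, 0]: expected A, got D

      (g) : A
    (k (g)) : D
  (f (k (g))) : ✗ arg 0 at [0, 0] has sort D, expected A


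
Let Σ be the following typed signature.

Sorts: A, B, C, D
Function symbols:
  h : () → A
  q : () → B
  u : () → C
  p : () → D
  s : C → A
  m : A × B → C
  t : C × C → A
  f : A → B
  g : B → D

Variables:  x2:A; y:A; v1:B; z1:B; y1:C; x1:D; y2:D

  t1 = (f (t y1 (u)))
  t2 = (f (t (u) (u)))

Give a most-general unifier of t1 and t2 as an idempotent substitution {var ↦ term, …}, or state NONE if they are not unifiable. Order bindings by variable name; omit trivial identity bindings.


{y1 ↦ (u)}


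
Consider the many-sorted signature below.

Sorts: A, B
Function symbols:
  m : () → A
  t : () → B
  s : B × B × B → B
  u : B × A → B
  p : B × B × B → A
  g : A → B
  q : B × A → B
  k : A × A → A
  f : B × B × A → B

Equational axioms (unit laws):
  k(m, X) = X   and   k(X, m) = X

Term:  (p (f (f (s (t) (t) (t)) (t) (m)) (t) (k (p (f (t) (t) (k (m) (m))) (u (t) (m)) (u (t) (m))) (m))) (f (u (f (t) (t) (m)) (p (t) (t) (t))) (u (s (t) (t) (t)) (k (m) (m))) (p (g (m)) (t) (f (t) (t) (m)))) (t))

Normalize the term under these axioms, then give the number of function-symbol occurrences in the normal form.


1. (p (f (f (s (t) (t) (t)) (t) (m)) (t) (k (p (f (t) (t) (k (m) (m))) (u (t) (m)) (u (t) (m))) (m))) (f (u (f (t) (t) (m)) (p (t) (t) (t))) (u (s (t) (t) (t)) (k (m) (m))) (p (g (m)) (t) (f (t) (t) (m)))) (t))  →  (p (f (f (s (t) (t) (t)) (t) (m)) (t) (p (f (t) (t) (k (m) (m))) (u (t) (m)) (u (t) (m)))) (f (u (f (t) (t) (m)) (p (t) (t) (t))) (u (s (t) (t) (t)) (k (m) (m))) (p (g (m)) (t) (f (t) (t) (m)))) (t))
2. (p (f (f (s (t) (t) (t)) (t) (m)) (t) (p (f (t) (t) (k (m) (m))) (u (t) (m)) (u (t) (m)))) (f (u (f (t) (t) (m)) (p (t) (t) (t))) (u (s (t) (t) (t)) (k (m) (m))) (p (g (m)) (t) (f (t) (t) (m)))) (t))  →  (p (f (f (s (t) (t) (t)) (t) (m)) (t) (p (f (t) (t) (m)) (u (t) (m)) (u (t) (m)))) (f (u (f (t) (t) (m)) (p (t) (t) (t))) (u (s (t) (t) (t)) (k (m) (m))) (p (g (m)) (t) (f (t) (t) (m)))) (t))
3. (p (f (f (s (t) (t) (t)) (t) (m)) (t) (p (f (t) (t) (m)) (u (t) (m)) (u (t) (m)))) (f (u (f (t) (t) (m)) (p (t) (t) (t))) (u (s (t) (t) (t)) (k (m) (m))) (p (g (m)) (t) (f (t) (t) (m)))) (t))  →  (p (f (f (s (t) (t) (t)) (t) (m)) (t) (p (f (t) (t) (m)) (u (t) (m)) (u (t) (m)))) (f (u (f (t) (t) (m)) (p (t) (t) (t))) (u (s (t) (t) (t)) (m)) (p (g (m)) (t) (f (t) (t) (m)))) (t))
normal form: (p (f (f (s (t) (t) (t)) (t) (m)) (t) (p (f (t) (t) (m)) (u (t) (m)) (u (t) (m)))) (f (u (f (t) (t) (m)) (p (t) (t) (t))) (u (s (t) (t) (t)) (m)) (p (g (m)) (t) (f (t) (t) (m)))) (t))

size = 46


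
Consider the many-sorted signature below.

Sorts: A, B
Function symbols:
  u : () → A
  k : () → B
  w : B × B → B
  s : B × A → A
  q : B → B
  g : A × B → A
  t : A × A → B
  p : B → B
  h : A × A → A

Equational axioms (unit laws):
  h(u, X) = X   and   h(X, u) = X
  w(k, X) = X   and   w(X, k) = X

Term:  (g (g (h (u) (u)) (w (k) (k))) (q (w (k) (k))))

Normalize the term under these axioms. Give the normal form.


normal form = (g (g (u) (k)) (q (k)))

1. (g (g (h (u) (u)) (w (k) (k))) (q (w (k) (k))))  →  (g (g (u) (w (k) (k))) (q (w (k) (k))))
2. (g (g (u) (w (k) (k))) (q (w (k) (k))))  →  (g (g (u) (k)) (q (w (k) (k))))
3. (g (g (u) (k)) (q (w (k) (k))))  →  (g (g (u) (k)) (q (k)))


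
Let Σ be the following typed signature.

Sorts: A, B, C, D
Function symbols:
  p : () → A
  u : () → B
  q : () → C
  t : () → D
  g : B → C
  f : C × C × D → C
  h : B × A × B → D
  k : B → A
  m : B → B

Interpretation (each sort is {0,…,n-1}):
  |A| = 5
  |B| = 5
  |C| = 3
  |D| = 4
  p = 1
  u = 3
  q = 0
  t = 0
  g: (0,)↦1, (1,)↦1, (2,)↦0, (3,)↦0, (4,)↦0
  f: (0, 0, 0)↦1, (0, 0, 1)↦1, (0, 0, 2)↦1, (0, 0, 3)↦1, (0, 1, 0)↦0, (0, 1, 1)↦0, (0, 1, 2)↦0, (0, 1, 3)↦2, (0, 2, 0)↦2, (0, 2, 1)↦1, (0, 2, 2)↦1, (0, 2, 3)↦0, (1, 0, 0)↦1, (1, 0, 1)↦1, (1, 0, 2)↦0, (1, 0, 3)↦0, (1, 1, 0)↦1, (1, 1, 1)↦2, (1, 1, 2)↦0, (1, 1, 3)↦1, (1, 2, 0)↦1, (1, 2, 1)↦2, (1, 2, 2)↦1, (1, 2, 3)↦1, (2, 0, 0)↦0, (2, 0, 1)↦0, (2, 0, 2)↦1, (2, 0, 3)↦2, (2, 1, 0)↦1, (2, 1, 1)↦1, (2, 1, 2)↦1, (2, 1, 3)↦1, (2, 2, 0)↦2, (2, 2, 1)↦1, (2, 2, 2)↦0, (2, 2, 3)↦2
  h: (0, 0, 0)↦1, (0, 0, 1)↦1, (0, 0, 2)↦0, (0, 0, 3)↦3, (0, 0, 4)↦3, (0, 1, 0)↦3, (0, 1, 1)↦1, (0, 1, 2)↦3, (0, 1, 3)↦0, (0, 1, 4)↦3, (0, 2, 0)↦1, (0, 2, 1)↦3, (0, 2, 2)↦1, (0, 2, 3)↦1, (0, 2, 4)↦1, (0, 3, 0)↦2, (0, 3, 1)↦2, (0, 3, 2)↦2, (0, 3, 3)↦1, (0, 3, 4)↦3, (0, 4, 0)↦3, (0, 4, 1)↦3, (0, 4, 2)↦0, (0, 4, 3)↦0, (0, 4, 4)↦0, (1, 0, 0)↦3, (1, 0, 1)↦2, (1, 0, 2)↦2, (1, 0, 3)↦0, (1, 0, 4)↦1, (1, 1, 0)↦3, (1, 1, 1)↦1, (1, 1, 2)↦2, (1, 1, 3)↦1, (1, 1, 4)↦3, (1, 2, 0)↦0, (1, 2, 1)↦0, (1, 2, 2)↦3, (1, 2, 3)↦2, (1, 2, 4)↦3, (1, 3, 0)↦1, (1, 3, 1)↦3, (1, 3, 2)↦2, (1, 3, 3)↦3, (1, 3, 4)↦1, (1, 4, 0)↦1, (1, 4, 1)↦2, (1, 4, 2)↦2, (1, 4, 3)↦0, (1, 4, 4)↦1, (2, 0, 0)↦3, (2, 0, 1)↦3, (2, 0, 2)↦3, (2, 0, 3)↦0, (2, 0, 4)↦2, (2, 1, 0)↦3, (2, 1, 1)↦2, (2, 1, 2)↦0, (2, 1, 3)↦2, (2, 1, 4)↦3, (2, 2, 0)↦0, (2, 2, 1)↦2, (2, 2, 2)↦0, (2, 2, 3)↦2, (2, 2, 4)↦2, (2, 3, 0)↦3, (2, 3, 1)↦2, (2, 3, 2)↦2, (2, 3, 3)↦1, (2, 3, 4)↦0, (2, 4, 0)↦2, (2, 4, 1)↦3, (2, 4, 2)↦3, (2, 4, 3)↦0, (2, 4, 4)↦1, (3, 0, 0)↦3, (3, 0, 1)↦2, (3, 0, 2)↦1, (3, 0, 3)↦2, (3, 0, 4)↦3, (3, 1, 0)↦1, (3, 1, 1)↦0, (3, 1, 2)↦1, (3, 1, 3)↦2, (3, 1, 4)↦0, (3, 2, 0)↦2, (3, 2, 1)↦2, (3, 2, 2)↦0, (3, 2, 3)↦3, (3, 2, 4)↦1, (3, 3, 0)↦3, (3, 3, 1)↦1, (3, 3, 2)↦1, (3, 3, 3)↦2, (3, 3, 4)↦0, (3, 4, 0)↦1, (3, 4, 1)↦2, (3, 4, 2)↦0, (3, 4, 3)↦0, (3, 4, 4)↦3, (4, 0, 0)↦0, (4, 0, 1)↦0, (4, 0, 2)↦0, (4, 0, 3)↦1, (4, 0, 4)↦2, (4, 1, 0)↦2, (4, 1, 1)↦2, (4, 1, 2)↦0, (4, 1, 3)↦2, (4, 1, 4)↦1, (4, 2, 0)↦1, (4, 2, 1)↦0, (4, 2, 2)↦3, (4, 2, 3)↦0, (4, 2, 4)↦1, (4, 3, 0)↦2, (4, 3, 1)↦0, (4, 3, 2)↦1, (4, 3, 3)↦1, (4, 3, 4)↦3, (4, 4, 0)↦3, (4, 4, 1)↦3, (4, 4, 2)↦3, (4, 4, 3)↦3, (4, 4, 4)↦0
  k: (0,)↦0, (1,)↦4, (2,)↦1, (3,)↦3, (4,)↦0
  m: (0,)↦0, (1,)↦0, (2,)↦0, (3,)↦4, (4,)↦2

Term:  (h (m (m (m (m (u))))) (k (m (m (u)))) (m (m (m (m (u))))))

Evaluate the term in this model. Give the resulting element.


  u = 3
  (m (u)) = m(3,) = 4
  (m (m (u))) = m(4,) = 2
  (m (m (m (u)))) = m(2,) = 0
  (m (m (m (m (u))))) = m(0,) = 0
  u = 3
  (m (u)) = m(3,) = 4
  (m (m (u))) = m(4,) = 2
  (k (m (m (u)))) = k(2,) = 1
  u = 3
  (m (u)) = m(3,) = 4
  (m (m (u))) = m(4,) = 2
  (m (m (m (u)))) = m(2,) = 0
  (m (m (m (m (u))))) = m(0,) = 0
  (h (m (m (m (m (u))))) (k (m (m (u)))) (m (m (m (m (u)))))) = h(0, 1, 0) = 3

value = 3


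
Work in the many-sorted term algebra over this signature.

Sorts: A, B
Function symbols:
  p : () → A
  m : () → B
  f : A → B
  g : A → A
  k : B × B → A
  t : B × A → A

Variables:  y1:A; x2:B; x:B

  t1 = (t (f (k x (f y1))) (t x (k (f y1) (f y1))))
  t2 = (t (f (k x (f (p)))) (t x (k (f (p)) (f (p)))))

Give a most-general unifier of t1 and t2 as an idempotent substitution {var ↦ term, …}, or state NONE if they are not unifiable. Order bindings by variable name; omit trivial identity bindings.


{y1 ↦ (p)}
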